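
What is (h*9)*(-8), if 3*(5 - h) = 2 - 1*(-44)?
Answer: 744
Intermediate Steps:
h = -31/3 (h = 5 - (2 - 1*(-44))/3 = 5 - (2 + 44)/3 = 5 - ⅓*46 = 5 - 46/3 = -31/3 ≈ -10.333)
(h*9)*(-8) = -31/3*9*(-8) = -93*(-8) = 744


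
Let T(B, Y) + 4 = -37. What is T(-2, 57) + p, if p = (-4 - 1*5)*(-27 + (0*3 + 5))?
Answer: 157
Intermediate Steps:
T(B, Y) = -41 (T(B, Y) = -4 - 37 = -41)
p = 198 (p = (-4 - 5)*(-27 + (0 + 5)) = -9*(-27 + 5) = -9*(-22) = 198)
T(-2, 57) + p = -41 + 198 = 157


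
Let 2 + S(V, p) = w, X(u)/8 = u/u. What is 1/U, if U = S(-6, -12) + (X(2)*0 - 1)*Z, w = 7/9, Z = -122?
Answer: 9/1087 ≈ 0.0082797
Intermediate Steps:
X(u) = 8 (X(u) = 8*(u/u) = 8*1 = 8)
w = 7/9 (w = 7*(⅑) = 7/9 ≈ 0.77778)
S(V, p) = -11/9 (S(V, p) = -2 + 7/9 = -11/9)
U = 1087/9 (U = -11/9 + (8*0 - 1)*(-122) = -11/9 + (0 - 1)*(-122) = -11/9 - 1*(-122) = -11/9 + 122 = 1087/9 ≈ 120.78)
1/U = 1/(1087/9) = 9/1087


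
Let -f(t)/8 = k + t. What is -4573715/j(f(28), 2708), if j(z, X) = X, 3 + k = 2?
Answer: -4573715/2708 ≈ -1689.0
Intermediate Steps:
k = -1 (k = -3 + 2 = -1)
f(t) = 8 - 8*t (f(t) = -8*(-1 + t) = 8 - 8*t)
-4573715/j(f(28), 2708) = -4573715/2708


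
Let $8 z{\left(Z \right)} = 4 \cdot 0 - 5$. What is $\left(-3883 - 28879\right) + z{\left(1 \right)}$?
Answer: $- \frac{262101}{8} \approx -32763.0$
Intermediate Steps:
$z{\left(Z \right)} = - \frac{5}{8}$ ($z{\left(Z \right)} = \frac{4 \cdot 0 - 5}{8} = \frac{0 - 5}{8} = \frac{1}{8} \left(-5\right) = - \frac{5}{8}$)
$\left(-3883 - 28879\right) + z{\left(1 \right)} = \left(-3883 - 28879\right) - \frac{5}{8} = -32762 - \frac{5}{8} = - \frac{262101}{8}$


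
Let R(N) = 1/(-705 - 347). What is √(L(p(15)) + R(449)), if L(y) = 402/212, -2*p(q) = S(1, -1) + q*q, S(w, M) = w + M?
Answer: √1472975947/27878 ≈ 1.3767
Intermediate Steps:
S(w, M) = M + w
p(q) = -q²/2 (p(q) = -((-1 + 1) + q*q)/2 = -(0 + q²)/2 = -q²/2)
R(N) = -1/1052 (R(N) = 1/(-1052) = -1/1052)
L(y) = 201/106 (L(y) = 402*(1/212) = 201/106)
√(L(p(15)) + R(449)) = √(201/106 - 1/1052) = √(105673/55756) = √1472975947/27878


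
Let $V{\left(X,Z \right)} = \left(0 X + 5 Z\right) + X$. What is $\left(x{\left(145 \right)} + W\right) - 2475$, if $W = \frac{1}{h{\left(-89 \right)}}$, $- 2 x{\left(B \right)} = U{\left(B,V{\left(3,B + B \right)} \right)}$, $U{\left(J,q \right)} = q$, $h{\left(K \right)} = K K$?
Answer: $- \frac{50718161}{15842} \approx -3201.5$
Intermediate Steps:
$h{\left(K \right)} = K^{2}$
$V{\left(X,Z \right)} = X + 5 Z$ ($V{\left(X,Z \right)} = \left(0 + 5 Z\right) + X = 5 Z + X = X + 5 Z$)
$x{\left(B \right)} = - \frac{3}{2} - 5 B$ ($x{\left(B \right)} = - \frac{3 + 5 \left(B + B\right)}{2} = - \frac{3 + 5 \cdot 2 B}{2} = - \frac{3 + 10 B}{2} = - \frac{3}{2} - 5 B$)
$W = \frac{1}{7921}$ ($W = \frac{1}{\left(-89\right)^{2}} = \frac{1}{7921} \approx 0.00012625$)
$\left(x{\left(145 \right)} + W\right) - 2475 = \left(\left(- \frac{3}{2} - 725\right) + \frac{1}{7921}\right) - 2475 = \left(- \frac{1453}{2} + \frac{1}{7921}\right) - 2475 = - \frac{11509211}{15842} - 2475 = - \frac{50718161}{15842}$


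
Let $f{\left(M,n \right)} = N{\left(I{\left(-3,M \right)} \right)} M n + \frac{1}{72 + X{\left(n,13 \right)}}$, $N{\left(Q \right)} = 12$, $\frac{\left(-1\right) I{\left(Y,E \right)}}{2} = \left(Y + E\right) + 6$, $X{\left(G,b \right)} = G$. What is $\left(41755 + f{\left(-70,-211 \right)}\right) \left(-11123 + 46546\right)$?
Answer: $\frac{1078286888592}{139} \approx 7.7575 \cdot 10^{9}$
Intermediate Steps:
$I{\left(Y,E \right)} = -12 - 2 E - 2 Y$ ($I{\left(Y,E \right)} = - 2 \left(\left(Y + E\right) + 6\right) = - 2 \left(\left(E + Y\right) + 6\right) = - 2 \left(6 + E + Y\right) = -12 - 2 E - 2 Y$)
$f{\left(M,n \right)} = \frac{1}{72 + n} + 12 M n$ ($f{\left(M,n \right)} = 12 M n + \frac{1}{72 + n} = \frac{1}{72 + n} + 12 M n$)
$\left(41755 + f{\left(-70,-211 \right)}\right) \left(-11123 + 46546\right) = \left(41755 + \frac{1 + 12 \left(-70\right) \left(-211\right)^{2} + 864 \left(-70\right) \left(-211\right)}{72 - 211}\right) \left(-11123 + 46546\right) = \left(41755 + \frac{1 + 12 \left(-70\right) 44521 + 12761280}{-139}\right) 35423 = \left(41755 - \frac{1 - 37397640 + 12761280}{139}\right) 35423 = \left(41755 - - \frac{24636359}{139}\right) 35423 = \left(41755 + \frac{24636359}{139}\right) 35423 = \frac{30440304}{139} \cdot 35423 = \frac{1078286888592}{139}$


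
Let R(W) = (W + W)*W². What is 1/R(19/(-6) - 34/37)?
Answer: -5470524/746142643 ≈ -0.0073317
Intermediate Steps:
R(W) = 2*W³ (R(W) = (2*W)*W² = 2*W³)
1/R(19/(-6) - 34/37) = 1/(2*(19/(-6) - 34/37)³) = 1/(2*(19*(-⅙) - 34*1/37)³) = 1/(2*(-19/6 - 34/37)³) = 1/(2*(-907/222)³) = 1/(2*(-746142643/10941048)) = 1/(-746142643/5470524) = -5470524/746142643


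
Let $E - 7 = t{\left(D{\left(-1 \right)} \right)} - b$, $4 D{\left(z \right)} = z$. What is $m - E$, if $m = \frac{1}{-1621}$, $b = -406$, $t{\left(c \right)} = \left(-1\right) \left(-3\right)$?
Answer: $- \frac{674337}{1621} \approx -416.0$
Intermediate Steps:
$D{\left(z \right)} = \frac{z}{4}$
$t{\left(c \right)} = 3$
$m = - \frac{1}{1621} \approx -0.0006169$
$E = 416$ ($E = 7 + \left(3 - -406\right) = 7 + \left(3 + 406\right) = 7 + 409 = 416$)
$m - E = - \frac{1}{1621} - 416 = - \frac{674337}{1621}$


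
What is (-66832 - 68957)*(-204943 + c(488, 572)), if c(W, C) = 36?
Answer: 27824116623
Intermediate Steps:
(-66832 - 68957)*(-204943 + c(488, 572)) = (-66832 - 68957)*(-204943 + 36) = -135789*(-204907) = 27824116623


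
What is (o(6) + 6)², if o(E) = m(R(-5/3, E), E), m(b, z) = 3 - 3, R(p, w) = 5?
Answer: 36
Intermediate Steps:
m(b, z) = 0
o(E) = 0
(o(6) + 6)² = (0 + 6)² = 6² = 36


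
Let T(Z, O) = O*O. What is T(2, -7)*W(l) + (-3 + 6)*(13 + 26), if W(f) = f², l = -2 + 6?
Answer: 901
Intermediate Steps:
l = 4
T(Z, O) = O²
T(2, -7)*W(l) + (-3 + 6)*(13 + 26) = (-7)²*4² + (-3 + 6)*(13 + 26) = 49*16 + 3*39 = 784 + 117 = 901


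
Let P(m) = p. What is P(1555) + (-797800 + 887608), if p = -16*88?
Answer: 88400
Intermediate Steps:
p = -1408
P(m) = -1408
P(1555) + (-797800 + 887608) = -1408 + (-797800 + 887608) = -1408 + 89808 = 88400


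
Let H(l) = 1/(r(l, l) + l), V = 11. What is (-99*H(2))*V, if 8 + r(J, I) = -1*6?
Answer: 363/4 ≈ 90.750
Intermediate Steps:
r(J, I) = -14 (r(J, I) = -8 - 1*6 = -8 - 6 = -14)
H(l) = 1/(-14 + l)
(-99*H(2))*V = -99/(-14 + 2)*11 = -99/(-12)*11 = -99*(-1)/12*11 = -33*(-¼)*11 = (33/4)*11 = 363/4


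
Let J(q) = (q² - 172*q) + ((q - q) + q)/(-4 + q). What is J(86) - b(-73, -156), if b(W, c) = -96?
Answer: -299257/41 ≈ -7299.0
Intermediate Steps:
J(q) = q² - 172*q + q/(-4 + q) (J(q) = (q² - 172*q) + (0 + q)/(-4 + q) = (q² - 172*q) + q/(-4 + q) = q² - 172*q + q/(-4 + q))
J(86) - b(-73, -156) = 86*(689 + 86² - 176*86)/(-4 + 86) - 1*(-96) = 86*(689 + 7396 - 15136)/82 + 96 = 86*(1/82)*(-7051) + 96 = -303193/41 + 96 = -299257/41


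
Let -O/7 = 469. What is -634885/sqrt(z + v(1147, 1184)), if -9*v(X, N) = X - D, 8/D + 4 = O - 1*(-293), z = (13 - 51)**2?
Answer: -1904655*sqrt(26553709653)/17737949 ≈ -17497.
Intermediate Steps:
O = -3283 (O = -7*469 = -3283)
z = 1444 (z = (-38)**2 = 1444)
D = -4/1497 (D = 8/(-4 + (-3283 - 1*(-293))) = 8/(-4 + (-3283 + 293)) = 8/(-4 - 2990) = 8/(-2994) = 8*(-1/2994) = -4/1497 ≈ -0.0026720)
v(X, N) = -4/13473 - X/9 (v(X, N) = -(X - 1*(-4/1497))/9 = -(X + 4/1497)/9 = -(4/1497 + X)/9 = -4/13473 - X/9)
-634885/sqrt(z + v(1147, 1184)) = -634885/sqrt(1444 + (-4/13473 - 1/9*1147)) = -634885/sqrt(1444 + (-4/13473 - 1147/9)) = -634885/sqrt(1444 - 1717063/13473) = -634885*3*sqrt(26553709653)/17737949 = -1904655*sqrt(26553709653)/17737949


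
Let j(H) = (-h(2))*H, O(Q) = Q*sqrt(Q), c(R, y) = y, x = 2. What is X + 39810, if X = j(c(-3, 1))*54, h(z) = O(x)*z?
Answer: 39810 - 216*sqrt(2) ≈ 39505.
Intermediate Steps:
O(Q) = Q**(3/2)
h(z) = 2*z*sqrt(2) (h(z) = 2**(3/2)*z = (2*sqrt(2))*z = 2*z*sqrt(2))
j(H) = -4*H*sqrt(2) (j(H) = (-2*2*sqrt(2))*H = (-4*sqrt(2))*H = -4*H*sqrt(2))
X = -216*sqrt(2) (X = -4*1*sqrt(2)*54 = -4*sqrt(2)*54 = -216*sqrt(2) ≈ -305.47)
X + 39810 = -216*sqrt(2) + 39810 = 39810 - 216*sqrt(2)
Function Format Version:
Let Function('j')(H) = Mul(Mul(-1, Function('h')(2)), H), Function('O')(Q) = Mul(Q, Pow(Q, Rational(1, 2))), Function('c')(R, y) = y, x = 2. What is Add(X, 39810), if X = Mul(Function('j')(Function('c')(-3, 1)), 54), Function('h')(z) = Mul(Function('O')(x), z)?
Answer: Add(39810, Mul(-216, Pow(2, Rational(1, 2)))) ≈ 39505.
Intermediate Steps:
Function('O')(Q) = Pow(Q, Rational(3, 2))
Function('h')(z) = Mul(2, z, Pow(2, Rational(1, 2))) (Function('h')(z) = Mul(Pow(2, Rational(3, 2)), z) = Mul(Mul(2, Pow(2, Rational(1, 2))), z) = Mul(2, z, Pow(2, Rational(1, 2))))
Function('j')(H) = Mul(-4, H, Pow(2, Rational(1, 2))) (Function('j')(H) = Mul(Mul(-1, Mul(2, 2, Pow(2, Rational(1, 2)))), H) = Mul(Mul(-1, Mul(4, Pow(2, Rational(1, 2)))), H) = Mul(Mul(-4, Pow(2, Rational(1, 2))), H) = Mul(-4, H, Pow(2, Rational(1, 2))))
X = Mul(-216, Pow(2, Rational(1, 2))) (X = Mul(Mul(-4, 1, Pow(2, Rational(1, 2))), 54) = Mul(Mul(-4, Pow(2, Rational(1, 2))), 54) = Mul(-216, Pow(2, Rational(1, 2))) ≈ -305.47)
Add(X, 39810) = Add(Mul(-216, Pow(2, Rational(1, 2))), 39810) = Add(39810, Mul(-216, Pow(2, Rational(1, 2))))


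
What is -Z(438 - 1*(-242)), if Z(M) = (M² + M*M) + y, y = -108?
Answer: -924692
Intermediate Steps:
Z(M) = -108 + 2*M² (Z(M) = (M² + M*M) - 108 = (M² + M²) - 108 = 2*M² - 108 = -108 + 2*M²)
-Z(438 - 1*(-242)) = -(-108 + 2*(438 - 1*(-242))²) = -(-108 + 2*(438 + 242)²) = -(-108 + 2*680²) = -(-108 + 2*462400) = -(-108 + 924800) = -1*924692 = -924692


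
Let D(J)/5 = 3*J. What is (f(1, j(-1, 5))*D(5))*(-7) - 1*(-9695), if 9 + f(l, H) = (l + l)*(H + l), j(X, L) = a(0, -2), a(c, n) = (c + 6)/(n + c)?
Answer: 16520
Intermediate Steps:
a(c, n) = (6 + c)/(c + n)
j(X, L) = -3 (j(X, L) = (6 + 0)/(0 - 2) = 6/(-2) = -1/2*6 = -3)
f(l, H) = -9 + 2*l*(H + l) (f(l, H) = -9 + (l + l)*(H + l) = -9 + (2*l)*(H + l) = -9 + 2*l*(H + l))
D(J) = 15*J (D(J) = 5*(3*J) = 15*J)
(f(1, j(-1, 5))*D(5))*(-7) - 1*(-9695) = ((-9 + 2*1**2 + 2*(-3)*1)*(15*5))*(-7) - 1*(-9695) = ((-9 + 2*1 - 6)*75)*(-7) + 9695 = ((-9 + 2 - 6)*75)*(-7) + 9695 = -13*75*(-7) + 9695 = -975*(-7) + 9695 = 6825 + 9695 = 16520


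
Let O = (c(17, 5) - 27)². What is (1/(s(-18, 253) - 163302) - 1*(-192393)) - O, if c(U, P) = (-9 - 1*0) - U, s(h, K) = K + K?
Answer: 30863516863/162796 ≈ 1.8958e+5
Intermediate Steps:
s(h, K) = 2*K
c(U, P) = -9 - U (c(U, P) = (-9 + 0) - U = -9 - U)
O = 2809 (O = ((-9 - 1*17) - 27)² = ((-9 - 17) - 27)² = (-26 - 27)² = (-53)² = 2809)
(1/(s(-18, 253) - 163302) - 1*(-192393)) - O = (1/(2*253 - 163302) - 1*(-192393)) - 1*2809 = (1/(506 - 163302) + 192393) - 2809 = (1/(-162796) + 192393) - 2809 = (-1/162796 + 192393) - 2809 = 31320810827/162796 - 2809 = 30863516863/162796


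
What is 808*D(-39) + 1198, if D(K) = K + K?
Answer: -61826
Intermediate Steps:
D(K) = 2*K
808*D(-39) + 1198 = 808*(2*(-39)) + 1198 = 808*(-78) + 1198 = -63024 + 1198 = -61826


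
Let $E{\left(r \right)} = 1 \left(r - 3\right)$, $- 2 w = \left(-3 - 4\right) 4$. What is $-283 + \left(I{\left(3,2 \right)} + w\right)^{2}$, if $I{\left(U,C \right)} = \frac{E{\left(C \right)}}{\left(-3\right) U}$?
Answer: $- \frac{6794}{81} \approx -83.877$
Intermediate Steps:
$w = 14$ ($w = - \frac{\left(-3 - 4\right) 4}{2} = - \frac{\left(-7\right) 4}{2} = \left(- \frac{1}{2}\right) \left(-28\right) = 14$)
$E{\left(r \right)} = -3 + r$ ($E{\left(r \right)} = 1 \left(-3 + r\right) = -3 + r$)
$I{\left(U,C \right)} = - \frac{-3 + C}{3 U}$ ($I{\left(U,C \right)} = \frac{-3 + C}{\left(-3\right) U} = \left(-3 + C\right) \left(- \frac{1}{3 U}\right) = - \frac{-3 + C}{3 U}$)
$-283 + \left(I{\left(3,2 \right)} + w\right)^{2} = -283 + \left(\frac{3 - 2}{3 \cdot 3} + 14\right)^{2} = -283 + \left(\frac{1}{3} \cdot \frac{1}{3} \left(3 - 2\right) + 14\right)^{2} = -283 + \left(\frac{1}{3} \cdot \frac{1}{3} \cdot 1 + 14\right)^{2} = -283 + \left(\frac{1}{9} + 14\right)^{2} = -283 + \left(\frac{127}{9}\right)^{2} = -283 + \frac{16129}{81} = - \frac{6794}{81}$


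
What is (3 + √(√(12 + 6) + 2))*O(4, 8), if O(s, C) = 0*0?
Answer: 0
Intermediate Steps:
O(s, C) = 0
(3 + √(√(12 + 6) + 2))*O(4, 8) = (3 + √(√(12 + 6) + 2))*0 = (3 + √(√18 + 2))*0 = (3 + √(3*√2 + 2))*0 = (3 + √(2 + 3*√2))*0 = 0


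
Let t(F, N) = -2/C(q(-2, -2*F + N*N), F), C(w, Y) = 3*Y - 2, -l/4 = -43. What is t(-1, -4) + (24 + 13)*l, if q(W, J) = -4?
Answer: 31822/5 ≈ 6364.4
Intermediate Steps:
l = 172 (l = -4*(-43) = 172)
C(w, Y) = -2 + 3*Y
t(F, N) = -2/(-2 + 3*F)
t(-1, -4) + (24 + 13)*l = -2/(-2 + 3*(-1)) + (24 + 13)*172 = -2/(-2 - 3) + 37*172 = -2/(-5) + 6364 = -2*(-⅕) + 6364 = ⅖ + 6364 = 31822/5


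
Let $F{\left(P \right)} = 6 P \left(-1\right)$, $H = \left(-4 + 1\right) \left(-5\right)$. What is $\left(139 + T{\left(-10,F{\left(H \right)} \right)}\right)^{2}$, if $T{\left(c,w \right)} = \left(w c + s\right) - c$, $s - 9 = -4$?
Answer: $1110916$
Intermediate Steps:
$s = 5$ ($s = 9 - 4 = 5$)
$H = 15$ ($H = \left(-3\right) \left(-5\right) = 15$)
$F{\left(P \right)} = - 6 P$
$T{\left(c,w \right)} = 5 - c + c w$ ($T{\left(c,w \right)} = \left(w c + 5\right) - c = \left(c w + 5\right) - c = \left(5 + c w\right) - c = 5 - c + c w$)
$\left(139 + T{\left(-10,F{\left(H \right)} \right)}\right)^{2} = \left(139 - \left(-15 + 10 \left(-6\right) 15\right)\right)^{2} = \left(139 + \left(5 + 10 - -900\right)\right)^{2} = \left(139 + \left(5 + 10 + 900\right)\right)^{2} = \left(139 + 915\right)^{2} = 1054^{2} = 1110916$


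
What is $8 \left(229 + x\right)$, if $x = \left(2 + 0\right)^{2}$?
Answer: $1864$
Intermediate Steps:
$x = 4$ ($x = 2^{2} = 4$)
$8 \left(229 + x\right) = 8 \left(229 + 4\right) = 8 \cdot 233 = 1864$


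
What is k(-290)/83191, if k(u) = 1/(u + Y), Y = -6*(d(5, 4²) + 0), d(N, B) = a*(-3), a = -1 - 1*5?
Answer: -1/33110018 ≈ -3.0202e-8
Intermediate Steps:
a = -6 (a = -1 - 5 = -6)
d(N, B) = 18 (d(N, B) = -6*(-3) = 18)
Y = -108 (Y = -6*(18 + 0) = -6*18 = -108)
k(u) = 1/(-108 + u) (k(u) = 1/(u - 108) = 1/(-108 + u))
k(-290)/83191 = 1/(-108 - 290*83191) = (1/83191)/(-398) = -1/398*1/83191 = -1/33110018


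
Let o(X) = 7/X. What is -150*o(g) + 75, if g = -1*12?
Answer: 325/2 ≈ 162.50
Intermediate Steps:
g = -12
-150*o(g) + 75 = -1050/(-12) + 75 = -1050*(-1)/12 + 75 = -150*(-7/12) + 75 = 175/2 + 75 = 325/2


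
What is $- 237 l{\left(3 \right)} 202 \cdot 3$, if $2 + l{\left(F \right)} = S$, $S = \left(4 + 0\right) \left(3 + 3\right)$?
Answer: $-3159684$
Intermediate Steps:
$S = 24$ ($S = 4 \cdot 6 = 24$)
$l{\left(F \right)} = 22$ ($l{\left(F \right)} = -2 + 24 = 22$)
$- 237 l{\left(3 \right)} 202 \cdot 3 = - 237 \cdot 22 \cdot 202 \cdot 3 = - 237 \cdot 22 \cdot 606 = \left(-237\right) 13332 = -3159684$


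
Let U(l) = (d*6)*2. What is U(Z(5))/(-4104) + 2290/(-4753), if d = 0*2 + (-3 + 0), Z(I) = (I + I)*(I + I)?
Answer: -256307/541842 ≈ -0.47303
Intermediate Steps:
Z(I) = 4*I² (Z(I) = (2*I)*(2*I) = 4*I²)
d = -3 (d = 0 - 3 = -3)
U(l) = -36 (U(l) = -3*6*2 = -18*2 = -36)
U(Z(5))/(-4104) + 2290/(-4753) = -36/(-4104) + 2290/(-4753) = -36*(-1/4104) + 2290*(-1/4753) = 1/114 - 2290/4753 = -256307/541842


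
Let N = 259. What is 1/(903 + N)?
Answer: 1/1162 ≈ 0.00086058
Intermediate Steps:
1/(903 + N) = 1/(903 + 259) = 1/1162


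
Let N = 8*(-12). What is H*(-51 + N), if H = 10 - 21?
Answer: 1617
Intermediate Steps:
H = -11
N = -96
H*(-51 + N) = -11*(-51 - 96) = -11*(-147) = 1617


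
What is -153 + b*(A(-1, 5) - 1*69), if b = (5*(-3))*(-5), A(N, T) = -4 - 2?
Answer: -5778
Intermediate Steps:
A(N, T) = -6
b = 75 (b = -15*(-5) = 75)
-153 + b*(A(-1, 5) - 1*69) = -153 + 75*(-6 - 1*69) = -153 + 75*(-6 - 69) = -153 + 75*(-75) = -153 - 5625 = -5778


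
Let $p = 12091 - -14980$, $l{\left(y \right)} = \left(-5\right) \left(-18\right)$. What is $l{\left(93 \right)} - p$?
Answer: $-26981$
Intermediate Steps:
$l{\left(y \right)} = 90$
$p = 27071$ ($p = 12091 + 14980 = 27071$)
$l{\left(93 \right)} - p = 90 - 27071 = -26981$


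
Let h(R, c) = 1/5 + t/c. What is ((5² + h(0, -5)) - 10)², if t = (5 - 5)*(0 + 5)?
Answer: 5776/25 ≈ 231.04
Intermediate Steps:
t = 0 (t = 0*5 = 0)
h(R, c) = ⅕ (h(R, c) = 1/5 + 0/c = 1*(⅕) + 0 = ⅕ + 0 = ⅕)
((5² + h(0, -5)) - 10)² = ((5² + ⅕) - 10)² = ((25 + ⅕) - 10)² = (126/5 - 10)² = (76/5)² = 5776/25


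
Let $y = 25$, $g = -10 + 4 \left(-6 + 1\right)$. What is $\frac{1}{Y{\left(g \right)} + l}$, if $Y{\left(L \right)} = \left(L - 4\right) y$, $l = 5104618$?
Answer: $\frac{1}{5103768} \approx 1.9593 \cdot 10^{-7}$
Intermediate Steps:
$g = -30$ ($g = -10 + 4 \left(-5\right) = -10 - 20 = -30$)
$Y{\left(L \right)} = -100 + 25 L$ ($Y{\left(L \right)} = \left(L - 4\right) 25 = \left(-4 + L\right) 25 = -100 + 25 L$)
$\frac{1}{Y{\left(g \right)} + l} = \frac{1}{\left(-100 + 25 \left(-30\right)\right) + 5104618} = \frac{1}{\left(-100 - 750\right) + 5104618} = \frac{1}{-850 + 5104618} = \frac{1}{5103768}$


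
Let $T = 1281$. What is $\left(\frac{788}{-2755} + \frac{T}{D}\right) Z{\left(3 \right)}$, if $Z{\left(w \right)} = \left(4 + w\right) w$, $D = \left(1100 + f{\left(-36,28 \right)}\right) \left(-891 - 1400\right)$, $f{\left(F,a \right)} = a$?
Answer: $- \frac{492393657}{81834520} \approx -6.0169$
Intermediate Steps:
$D = -2584248$ ($D = \left(1100 + 28\right) \left(-891 - 1400\right) = 1128 \left(-2291\right) = -2584248$)
$Z{\left(w \right)} = w \left(4 + w\right)$
$\left(\frac{788}{-2755} + \frac{T}{D}\right) Z{\left(3 \right)} = \left(\frac{788}{-2755} + \frac{1281}{-2584248}\right) 3 \left(4 + 3\right) = \left(788 \left(- \frac{1}{2755}\right) + 1281 \left(- \frac{1}{2584248}\right)\right) 3 \cdot 7 = \left(- \frac{788}{2755} - \frac{427}{861416}\right) 21 = \left(- \frac{23447317}{81834520}\right) 21 = - \frac{492393657}{81834520}$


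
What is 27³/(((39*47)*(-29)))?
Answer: -6561/17719 ≈ -0.37028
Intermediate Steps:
27³/(((39*47)*(-29))) = 19683/((1833*(-29))) = 19683/(-53157) = 19683*(-1/53157) = -6561/17719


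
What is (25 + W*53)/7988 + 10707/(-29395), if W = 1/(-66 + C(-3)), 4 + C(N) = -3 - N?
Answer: -1187408561/3287301640 ≈ -0.36121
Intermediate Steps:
C(N) = -7 - N (C(N) = -4 + (-3 - N) = -7 - N)
W = -1/70 (W = 1/(-66 + (-7 - 1*(-3))) = 1/(-66 + (-7 + 3)) = 1/(-66 - 4) = 1/(-70) = -1/70 ≈ -0.014286)
(25 + W*53)/7988 + 10707/(-29395) = (25 - 1/70*53)/7988 + 10707/(-29395) = (25 - 53/70)*(1/7988) + 10707*(-1/29395) = (1697/70)*(1/7988) - 10707/29395 = 1697/559160 - 10707/29395 = -1187408561/3287301640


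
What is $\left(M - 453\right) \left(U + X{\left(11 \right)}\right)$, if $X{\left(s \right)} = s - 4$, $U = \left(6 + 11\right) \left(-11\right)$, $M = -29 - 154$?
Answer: $114480$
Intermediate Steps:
$M = -183$ ($M = -29 - 154 = -183$)
$U = -187$ ($U = 17 \left(-11\right) = -187$)
$X{\left(s \right)} = -4 + s$
$\left(M - 453\right) \left(U + X{\left(11 \right)}\right) = \left(-183 - 453\right) \left(-187 + \left(-4 + 11\right)\right) = - 636 \left(-187 + 7\right) = \left(-636\right) \left(-180\right) = 114480$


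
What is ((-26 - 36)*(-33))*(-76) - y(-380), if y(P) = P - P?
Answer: -155496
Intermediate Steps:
y(P) = 0
((-26 - 36)*(-33))*(-76) - y(-380) = ((-26 - 36)*(-33))*(-76) - 1*0 = -62*(-33)*(-76) + 0 = 2046*(-76) + 0 = -155496 + 0 = -155496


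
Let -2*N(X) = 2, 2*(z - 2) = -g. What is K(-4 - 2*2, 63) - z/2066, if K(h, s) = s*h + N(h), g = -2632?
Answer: -522324/1033 ≈ -505.64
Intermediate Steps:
z = 1318 (z = 2 + (-1*(-2632))/2 = 2 + (½)*2632 = 2 + 1316 = 1318)
N(X) = -1 (N(X) = -½*2 = -1)
K(h, s) = -1 + h*s (K(h, s) = s*h - 1 = h*s - 1 = -1 + h*s)
K(-4 - 2*2, 63) - z/2066 = (-1 + (-4 - 2*2)*63) - 1318/2066 = (-1 + (-4 - 4)*63) - 1318/2066 = (-1 - 8*63) - 1*659/1033 = (-1 - 504) - 659/1033 = -505 - 659/1033 = -522324/1033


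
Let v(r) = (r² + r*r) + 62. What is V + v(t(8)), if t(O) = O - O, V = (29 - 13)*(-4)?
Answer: -2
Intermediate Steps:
V = -64 (V = 16*(-4) = -64)
t(O) = 0
v(r) = 62 + 2*r² (v(r) = (r² + r²) + 62 = 2*r² + 62 = 62 + 2*r²)
V + v(t(8)) = -64 + (62 + 2*0²) = -64 + (62 + 2*0) = -64 + (62 + 0) = -64 + 62 = -2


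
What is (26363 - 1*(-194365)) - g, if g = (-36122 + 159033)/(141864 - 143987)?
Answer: 468728455/2123 ≈ 2.2079e+5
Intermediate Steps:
g = -122911/2123 (g = 122911/(-2123) = 122911*(-1/2123) = -122911/2123 ≈ -57.895)
(26363 - 1*(-194365)) - g = (26363 - 1*(-194365)) - 1*(-122911/2123) = (26363 + 194365) + 122911/2123 = 220728 + 122911/2123 = 468728455/2123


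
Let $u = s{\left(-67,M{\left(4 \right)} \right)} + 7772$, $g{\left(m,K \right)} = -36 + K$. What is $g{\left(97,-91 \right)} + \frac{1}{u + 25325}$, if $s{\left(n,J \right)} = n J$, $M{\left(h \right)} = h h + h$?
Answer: $- \frac{4033138}{31757} \approx -127.0$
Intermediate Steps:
$M{\left(h \right)} = h + h^{2}$ ($M{\left(h \right)} = h^{2} + h = h + h^{2}$)
$s{\left(n,J \right)} = J n$
$u = 6432$ ($u = 4 \left(1 + 4\right) \left(-67\right) + 7772 = 4 \cdot 5 \left(-67\right) + 7772 = 20 \left(-67\right) + 7772 = -1340 + 7772 = 6432$)
$g{\left(97,-91 \right)} + \frac{1}{u + 25325} = \left(-36 - 91\right) + \frac{1}{6432 + 25325} = -127 + \frac{1}{31757} = - \frac{4033138}{31757}$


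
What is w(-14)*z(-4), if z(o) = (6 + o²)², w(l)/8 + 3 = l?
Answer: -65824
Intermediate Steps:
w(l) = -24 + 8*l
w(-14)*z(-4) = (-24 + 8*(-14))*(6 + (-4)²)² = (-24 - 112)*(6 + 16)² = -136*22² = -136*484 = -65824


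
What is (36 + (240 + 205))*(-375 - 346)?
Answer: -346801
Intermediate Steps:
(36 + (240 + 205))*(-375 - 346) = (36 + 445)*(-721) = 481*(-721) = -346801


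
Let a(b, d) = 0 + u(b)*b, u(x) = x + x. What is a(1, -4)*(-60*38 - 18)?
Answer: -4596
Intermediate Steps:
u(x) = 2*x
a(b, d) = 2*b² (a(b, d) = 0 + (2*b)*b = 0 + 2*b² = 2*b²)
a(1, -4)*(-60*38 - 18) = (2*1²)*(-60*38 - 18) = (2*1)*(-2280 - 18) = 2*(-2298) = -4596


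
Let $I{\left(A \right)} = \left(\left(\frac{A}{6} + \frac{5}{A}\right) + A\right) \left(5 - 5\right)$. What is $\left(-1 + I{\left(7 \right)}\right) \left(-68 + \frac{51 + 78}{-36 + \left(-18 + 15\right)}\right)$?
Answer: $\frac{927}{13} \approx 71.308$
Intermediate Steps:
$I{\left(A \right)} = 0$ ($I{\left(A \right)} = \left(\left(A \frac{1}{6} + \frac{5}{A}\right) + A\right) 0 = \left(\left(\frac{A}{6} + \frac{5}{A}\right) + A\right) 0 = \left(\left(\frac{5}{A} + \frac{A}{6}\right) + A\right) 0 = \left(\frac{5}{A} + \frac{7 A}{6}\right) 0 = 0$)
$\left(-1 + I{\left(7 \right)}\right) \left(-68 + \frac{51 + 78}{-36 + \left(-18 + 15\right)}\right) = \left(-1 + 0\right) \left(-68 + \frac{51 + 78}{-36 + \left(-18 + 15\right)}\right) = - (-68 + \frac{129}{-36 - 3}) = - (-68 + \frac{129}{-39}) = - (-68 + 129 \left(- \frac{1}{39}\right)) = - (-68 - \frac{43}{13}) = \left(-1\right) \left(- \frac{927}{13}\right) = \frac{927}{13}$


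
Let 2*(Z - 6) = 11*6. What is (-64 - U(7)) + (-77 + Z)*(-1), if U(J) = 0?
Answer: -26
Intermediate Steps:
Z = 39 (Z = 6 + (11*6)/2 = 6 + (½)*66 = 6 + 33 = 39)
(-64 - U(7)) + (-77 + Z)*(-1) = (-64 - 1*0) + (-77 + 39)*(-1) = (-64 + 0) - 38*(-1) = -64 + 38 = -26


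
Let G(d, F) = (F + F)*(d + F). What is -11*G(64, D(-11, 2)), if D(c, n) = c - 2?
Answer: 14586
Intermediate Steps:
D(c, n) = -2 + c
G(d, F) = 2*F*(F + d) (G(d, F) = (2*F)*(F + d) = 2*F*(F + d))
-11*G(64, D(-11, 2)) = -22*(-2 - 11)*((-2 - 11) + 64) = -22*(-13)*(-13 + 64) = -22*(-13)*51 = -11*(-1326) = 14586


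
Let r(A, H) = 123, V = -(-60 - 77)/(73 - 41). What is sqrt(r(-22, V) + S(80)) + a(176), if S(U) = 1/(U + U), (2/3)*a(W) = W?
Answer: 264 + sqrt(196810)/40 ≈ 275.09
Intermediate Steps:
a(W) = 3*W/2
V = 137/32 (V = -(-137)/32 = -1*(-137/32) = 137/32 ≈ 4.2813)
S(U) = 1/(2*U)
sqrt(r(-22, V) + S(80)) + a(176) = sqrt(123 + (1/2)/80) + (3/2)*176 = sqrt(123 + (1/2)*(1/80)) + 264 = sqrt(123 + 1/160) + 264 = sqrt(19681/160) + 264 = sqrt(196810)/40 + 264 = 264 + sqrt(196810)/40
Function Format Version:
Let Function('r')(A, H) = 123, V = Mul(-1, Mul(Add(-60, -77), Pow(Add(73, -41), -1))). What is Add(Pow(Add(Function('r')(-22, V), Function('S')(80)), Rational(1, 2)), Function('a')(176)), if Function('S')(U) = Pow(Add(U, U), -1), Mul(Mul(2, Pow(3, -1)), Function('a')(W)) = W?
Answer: Add(264, Mul(Rational(1, 40), Pow(196810, Rational(1, 2)))) ≈ 275.09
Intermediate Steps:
Function('a')(W) = Mul(Rational(3, 2), W)
V = Rational(137, 32) (V = Mul(-1, Mul(-137, Pow(32, -1))) = Mul(-1, Mul(-137, Rational(1, 32))) = Mul(-1, Rational(-137, 32)) = Rational(137, 32) ≈ 4.2813)
Function('S')(U) = Mul(Rational(1, 2), Pow(U, -1)) (Function('S')(U) = Pow(Mul(2, U), -1) = Mul(Rational(1, 2), Pow(U, -1)))
Add(Pow(Add(Function('r')(-22, V), Function('S')(80)), Rational(1, 2)), Function('a')(176)) = Add(Pow(Add(123, Mul(Rational(1, 2), Pow(80, -1))), Rational(1, 2)), Mul(Rational(3, 2), 176)) = Add(Pow(Add(123, Mul(Rational(1, 2), Rational(1, 80))), Rational(1, 2)), 264) = Add(Pow(Add(123, Rational(1, 160)), Rational(1, 2)), 264) = Add(Pow(Rational(19681, 160), Rational(1, 2)), 264) = Add(Mul(Rational(1, 40), Pow(196810, Rational(1, 2))), 264) = Add(264, Mul(Rational(1, 40), Pow(196810, Rational(1, 2))))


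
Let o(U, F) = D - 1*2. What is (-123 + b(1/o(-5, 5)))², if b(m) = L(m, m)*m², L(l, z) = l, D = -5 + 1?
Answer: 705911761/46656 ≈ 15130.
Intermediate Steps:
D = -4
o(U, F) = -6 (o(U, F) = -4 - 1*2 = -4 - 2 = -6)
b(m) = m³ (b(m) = m*m² = m³)
(-123 + b(1/o(-5, 5)))² = (-123 + (1/(-6))³)² = (-123 + (-⅙)³)² = (-123 - 1/216)² = (-26569/216)² = 705911761/46656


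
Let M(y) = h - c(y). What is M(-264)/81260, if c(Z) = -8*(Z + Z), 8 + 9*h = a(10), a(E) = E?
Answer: -19007/365670 ≈ -0.051979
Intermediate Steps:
h = 2/9 (h = -8/9 + (⅑)*10 = -8/9 + 10/9 = 2/9 ≈ 0.22222)
c(Z) = -16*Z
M(y) = 2/9 + 16*y (M(y) = 2/9 - (-16)*y = 2/9 + 16*y)
M(-264)/81260 = (2/9 + 16*(-264))/81260 = (2/9 - 4224)*(1/81260) = -38014/9*1/81260 = -19007/365670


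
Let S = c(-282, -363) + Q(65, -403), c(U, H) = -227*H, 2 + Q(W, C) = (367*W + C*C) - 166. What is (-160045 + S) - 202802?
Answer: -94350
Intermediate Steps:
Q(W, C) = -168 + C**2 + 367*W (Q(W, C) = -2 + ((367*W + C*C) - 166) = -2 + ((367*W + C**2) - 166) = -2 + ((C**2 + 367*W) - 166) = -2 + (-166 + C**2 + 367*W) = -168 + C**2 + 367*W)
S = 268497 (S = -227*(-363) + (-168 + (-403)**2 + 367*65) = 82401 + (-168 + 162409 + 23855) = 82401 + 186096 = 268497)
(-160045 + S) - 202802 = (-160045 + 268497) - 202802 = 108452 - 202802 = -94350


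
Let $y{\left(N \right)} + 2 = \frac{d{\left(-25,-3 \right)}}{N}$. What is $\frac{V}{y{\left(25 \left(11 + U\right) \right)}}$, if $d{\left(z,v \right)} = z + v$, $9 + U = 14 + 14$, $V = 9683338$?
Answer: $- \frac{1815625875}{382} \approx -4.7529 \cdot 10^{6}$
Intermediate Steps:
$U = 19$ ($U = -9 + \left(14 + 14\right) = -9 + 28 = 19$)
$d{\left(z,v \right)} = v + z$
$y{\left(N \right)} = -2 - \frac{28}{N}$ ($y{\left(N \right)} = -2 + \frac{-3 - 25}{N} = -2 - \frac{28}{N}$)
$\frac{V}{y{\left(25 \left(11 + U\right) \right)}} = \frac{9683338}{-2 - \frac{28}{25 \left(11 + 19\right)}} = \frac{9683338}{-2 - \frac{28}{25 \cdot 30}} = \frac{9683338}{-2 - \frac{28}{750}} = \frac{9683338}{-2 - \frac{14}{375}} = \frac{9683338}{- \frac{764}{375}} = 9683338 \left(- \frac{375}{764}\right) = - \frac{1815625875}{382}$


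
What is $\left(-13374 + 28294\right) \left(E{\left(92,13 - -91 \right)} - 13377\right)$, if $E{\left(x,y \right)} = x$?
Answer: $-198212200$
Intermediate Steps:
$\left(-13374 + 28294\right) \left(E{\left(92,13 - -91 \right)} - 13377\right) = \left(-13374 + 28294\right) \left(92 - 13377\right) = 14920 \left(-13285\right) = -198212200$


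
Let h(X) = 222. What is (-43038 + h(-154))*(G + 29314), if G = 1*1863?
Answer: -1334874432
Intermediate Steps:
G = 1863
(-43038 + h(-154))*(G + 29314) = (-43038 + 222)*(1863 + 29314) = -42816*31177 = -1334874432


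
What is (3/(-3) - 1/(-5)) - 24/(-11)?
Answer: 76/55 ≈ 1.3818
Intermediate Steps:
(3/(-3) - 1/(-5)) - 24/(-11) = (3*(-⅓) - 1*(-⅕)) - 24*(-1)/11 = (-1 + ⅕) - 4*(-6/11) = -⅘ + 24/11 = 76/55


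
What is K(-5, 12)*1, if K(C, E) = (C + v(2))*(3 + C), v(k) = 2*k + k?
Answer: -2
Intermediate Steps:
v(k) = 3*k
K(C, E) = (3 + C)*(6 + C) (K(C, E) = (C + 3*2)*(3 + C) = (C + 6)*(3 + C) = (6 + C)*(3 + C) = (3 + C)*(6 + C))
K(-5, 12)*1 = (18 + (-5)² + 9*(-5))*1 = (18 + 25 - 45)*1 = -2*1 = -2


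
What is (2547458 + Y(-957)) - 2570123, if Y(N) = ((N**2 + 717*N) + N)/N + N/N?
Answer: -22903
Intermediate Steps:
Y(N) = 1 + (N**2 + 718*N)/N (Y(N) = (N**2 + 718*N)/N + 1 = 1 + (N**2 + 718*N)/N)
(2547458 + Y(-957)) - 2570123 = (2547458 + (719 - 957)) - 2570123 = (2547458 - 238) - 2570123 = 2547220 - 2570123 = -22903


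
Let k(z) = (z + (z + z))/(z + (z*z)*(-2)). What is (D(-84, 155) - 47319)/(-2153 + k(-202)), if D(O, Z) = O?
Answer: 6399405/290654 ≈ 22.017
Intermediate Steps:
k(z) = 3*z/(z - 2*z**2) (k(z) = (z + 2*z)/(z + z**2*(-2)) = (3*z)/(z - 2*z**2) = 3*z/(z - 2*z**2))
(D(-84, 155) - 47319)/(-2153 + k(-202)) = (-84 - 47319)/(-2153 - 3/(-1 + 2*(-202))) = -47403/(-2153 - 3/(-1 - 404)) = -47403/(-2153 - 3/(-405)) = -47403/(-2153 - 3*(-1/405)) = -47403/(-2153 + 1/135) = -47403/(-290654/135) = -47403*(-135/290654) = 6399405/290654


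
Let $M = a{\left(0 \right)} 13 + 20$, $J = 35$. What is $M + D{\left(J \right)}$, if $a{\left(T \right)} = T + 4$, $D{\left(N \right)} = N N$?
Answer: $1297$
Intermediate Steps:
$D{\left(N \right)} = N^{2}$
$a{\left(T \right)} = 4 + T$
$M = 72$ ($M = \left(4 + 0\right) 13 + 20 = 4 \cdot 13 + 20 = 52 + 20 = 72$)
$M + D{\left(J \right)} = 72 + 35^{2} = 72 + 1225 = 1297$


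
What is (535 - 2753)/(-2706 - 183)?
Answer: 2218/2889 ≈ 0.76774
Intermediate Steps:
(535 - 2753)/(-2706 - 183) = -2218/(-2889) = -2218*(-1/2889) = 2218/2889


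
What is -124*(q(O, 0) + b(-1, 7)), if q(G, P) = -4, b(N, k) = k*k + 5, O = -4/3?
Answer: -6200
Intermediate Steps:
O = -4/3 (O = -4*⅓ = -4/3 ≈ -1.3333)
b(N, k) = 5 + k² (b(N, k) = k² + 5 = 5 + k²)
-124*(q(O, 0) + b(-1, 7)) = -124*(-4 + (5 + 7²)) = -124*(-4 + (5 + 49)) = -124*(-4 + 54) = -124*50 = -6200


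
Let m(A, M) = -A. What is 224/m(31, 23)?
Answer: -224/31 ≈ -7.2258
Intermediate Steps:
224/m(31, 23) = 224/((-1*31)) = 224/(-31) = 224*(-1/31) = -224/31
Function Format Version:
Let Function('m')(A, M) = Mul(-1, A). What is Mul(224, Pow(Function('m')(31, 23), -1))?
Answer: Rational(-224, 31) ≈ -7.2258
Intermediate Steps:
Mul(224, Pow(Function('m')(31, 23), -1)) = Mul(224, Pow(Mul(-1, 31), -1)) = Mul(224, Pow(-31, -1)) = Mul(224, Rational(-1, 31)) = Rational(-224, 31)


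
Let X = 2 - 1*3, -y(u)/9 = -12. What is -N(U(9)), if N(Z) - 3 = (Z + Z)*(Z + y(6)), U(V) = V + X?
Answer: -1859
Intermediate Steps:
y(u) = 108 (y(u) = -9*(-12) = 108)
X = -1 (X = 2 - 3 = -1)
U(V) = -1 + V (U(V) = V - 1 = -1 + V)
N(Z) = 3 + 2*Z*(108 + Z) (N(Z) = 3 + (Z + Z)*(Z + 108) = 3 + (2*Z)*(108 + Z) = 3 + 2*Z*(108 + Z))
-N(U(9)) = -(3 + 2*(-1 + 9)² + 216*(-1 + 9)) = -(3 + 2*8² + 216*8) = -(3 + 2*64 + 1728) = -(3 + 128 + 1728) = -1*1859 = -1859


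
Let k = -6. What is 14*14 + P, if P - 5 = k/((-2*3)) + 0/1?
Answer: 202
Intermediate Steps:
P = 6 (P = 5 + (-6/((-2*3)) + 0/1) = 5 + (-6/(-6) + 0*1) = 5 + (-6*(-⅙) + 0) = 5 + (1 + 0) = 5 + 1 = 6)
14*14 + P = 14*14 + 6 = 196 + 6 = 202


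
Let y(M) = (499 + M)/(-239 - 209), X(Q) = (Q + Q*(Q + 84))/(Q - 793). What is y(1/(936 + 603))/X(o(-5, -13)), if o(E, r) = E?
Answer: -383981/172800 ≈ -2.2221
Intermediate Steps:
X(Q) = (Q + Q*(84 + Q))/(-793 + Q)
y(M) = -499/448 - M/448 (y(M) = (499 + M)/(-448) = (499 + M)*(-1/448) = -499/448 - M/448)
y(1/(936 + 603))/X(o(-5, -13)) = (-499/448 - 1/(448*(936 + 603)))/((-5*(85 - 5)/(-793 - 5))) = (-499/448 - 1/448/1539)/((-5*80/(-798))) = (-499/448 - 1/448*1/1539)/((-5*(-1/798)*80)) = (-499/448 - 1/689472)/(200/399) = -383981/344736*399/200 = -383981/172800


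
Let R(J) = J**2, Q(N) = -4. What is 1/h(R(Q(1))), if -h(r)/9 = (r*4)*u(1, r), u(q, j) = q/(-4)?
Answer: 1/144 ≈ 0.0069444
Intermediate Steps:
u(q, j) = -q/4 (u(q, j) = q*(-1/4) = -q/4)
h(r) = 9*r (h(r) = -9*r*4*(-1/4*1) = -9*4*r*(-1)/4 = -(-9)*r = 9*r)
1/h(R(Q(1))) = 1/(9*(-4)**2) = 1/(9*16) = 1/144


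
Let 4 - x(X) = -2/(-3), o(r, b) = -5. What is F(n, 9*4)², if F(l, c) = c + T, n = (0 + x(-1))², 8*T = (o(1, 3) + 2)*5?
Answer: 74529/64 ≈ 1164.5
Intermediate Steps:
T = -15/8 (T = ((-5 + 2)*5)/8 = (-3*5)/8 = (⅛)*(-15) = -15/8 ≈ -1.8750)
x(X) = 10/3 (x(X) = 4 - (-2)/(-3) = 4 - (-2)*(-1)/3 = 4 - 1*⅔ = 4 - ⅔ = 10/3)
n = 100/9 (n = (0 + 10/3)² = (10/3)² = 100/9 ≈ 11.111)
F(l, c) = -15/8 + c (F(l, c) = c - 15/8 = -15/8 + c)
F(n, 9*4)² = (-15/8 + 9*4)² = (-15/8 + 36)² = (273/8)² = 74529/64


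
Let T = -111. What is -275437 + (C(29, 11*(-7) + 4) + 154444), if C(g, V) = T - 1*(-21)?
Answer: -121083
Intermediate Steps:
C(g, V) = -90 (C(g, V) = -111 - 1*(-21) = -111 + 21 = -90)
-275437 + (C(29, 11*(-7) + 4) + 154444) = -275437 + (-90 + 154444) = -275437 + 154354 = -121083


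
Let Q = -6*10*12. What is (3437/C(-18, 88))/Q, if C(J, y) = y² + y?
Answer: -3437/5639040 ≈ -0.00060950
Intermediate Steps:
C(J, y) = y + y²
Q = -720 (Q = -60*12 = -720)
(3437/C(-18, 88))/Q = (3437/((88*(1 + 88))))/(-720) = (3437/((88*89)))*(-1/720) = (3437/7832)*(-1/720) = -3437/5639040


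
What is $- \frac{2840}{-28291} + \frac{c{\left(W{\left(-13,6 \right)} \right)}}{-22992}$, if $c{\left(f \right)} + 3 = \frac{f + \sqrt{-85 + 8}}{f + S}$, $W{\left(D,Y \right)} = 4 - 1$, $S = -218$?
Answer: $\frac{585718657}{5827097270} + \frac{i \sqrt{77}}{4943280} \approx 0.10052 + 1.7751 \cdot 10^{-6} i$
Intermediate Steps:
$W{\left(D,Y \right)} = 3$
$c{\left(f \right)} = -3 + \frac{f + i \sqrt{77}}{-218 + f}$ ($c{\left(f \right)} = -3 + \frac{f + \sqrt{-85 + 8}}{f - 218} = -3 + \frac{f + \sqrt{-77}}{-218 + f} = -3 + \frac{f + i \sqrt{77}}{-218 + f}$)
$- \frac{2840}{-28291} + \frac{c{\left(W{\left(-13,6 \right)} \right)}}{-22992} = - \frac{2840}{-28291} + \frac{\frac{1}{-218 + 3} \left(654 - 6 + i \sqrt{77}\right)}{-22992} = \left(-2840\right) \left(- \frac{1}{28291}\right) + \frac{654 - 6 + i \sqrt{77}}{-215} \left(- \frac{1}{22992}\right) = \frac{2840}{28291} + - \frac{648 + i \sqrt{77}}{215} \left(- \frac{1}{22992}\right) = \frac{2840}{28291} + \left(- \frac{648}{215} - \frac{i \sqrt{77}}{215}\right) \left(- \frac{1}{22992}\right) = \frac{2840}{28291} + \left(\frac{27}{205970} + \frac{i \sqrt{77}}{4943280}\right) = \frac{585718657}{5827097270} + \frac{i \sqrt{77}}{4943280}$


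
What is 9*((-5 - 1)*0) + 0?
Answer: 0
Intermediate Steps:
9*((-5 - 1)*0) + 0 = 9*(-6*0) + 0 = 9*0 + 0 = 0 + 0 = 0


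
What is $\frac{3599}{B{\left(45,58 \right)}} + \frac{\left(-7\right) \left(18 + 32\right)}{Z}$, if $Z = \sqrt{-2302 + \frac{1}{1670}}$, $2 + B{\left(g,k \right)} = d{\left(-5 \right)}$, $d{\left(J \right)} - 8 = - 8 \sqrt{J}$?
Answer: $\frac{- 2100 \sqrt{6420046130} + 13835776061 i + 14000 i \sqrt{1284009226}}{7688678 \left(3 i + 4 \sqrt{5}\right)} \approx 60.657 + 188.14 i$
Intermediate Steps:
$d{\left(J \right)} = 8 - 8 \sqrt{J}$
$B{\left(g,k \right)} = 6 - 8 i \sqrt{5}$ ($B{\left(g,k \right)} = -2 + \left(8 - 8 \sqrt{-5}\right) = -2 + \left(8 - 8 i \sqrt{5}\right) = 6 - 8 i \sqrt{5}$)
$Z = \frac{i \sqrt{6420046130}}{1670}$ ($Z = \sqrt{-2302 + \frac{1}{1670}} = \sqrt{- \frac{3844339}{1670}} = \frac{i \sqrt{6420046130}}{1670} \approx 47.979 i$)
$\frac{3599}{B{\left(45,58 \right)}} + \frac{\left(-7\right) \left(18 + 32\right)}{Z} = \frac{3599}{6 - 8 i \sqrt{5}} + \frac{\left(-7\right) \left(18 + 32\right)}{\frac{1}{1670} i \sqrt{6420046130}} = \frac{3599}{6 - 8 i \sqrt{5}} + \left(-7\right) 50 \left(- \frac{i \sqrt{6420046130}}{3844339}\right) = \frac{3599}{6 - 8 i \sqrt{5}} - 350 \left(- \frac{i \sqrt{6420046130}}{3844339}\right) = \frac{3599}{6 - 8 i \sqrt{5}} + \frac{350 i \sqrt{6420046130}}{3844339}$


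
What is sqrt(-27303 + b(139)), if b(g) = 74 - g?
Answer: 2*I*sqrt(6842) ≈ 165.43*I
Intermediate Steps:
sqrt(-27303 + b(139)) = sqrt(-27303 + (74 - 1*139)) = sqrt(-27303 + (74 - 139)) = sqrt(-27303 - 65) = sqrt(-27368) = 2*I*sqrt(6842)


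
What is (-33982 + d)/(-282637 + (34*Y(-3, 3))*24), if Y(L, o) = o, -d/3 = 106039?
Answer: 352099/280189 ≈ 1.2566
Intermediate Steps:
d = -318117 (d = -3*106039 = -318117)
(-33982 + d)/(-282637 + (34*Y(-3, 3))*24) = (-33982 - 318117)/(-282637 + (34*3)*24) = -352099/(-282637 + 102*24) = -352099/(-282637 + 2448) = -352099/(-280189) = -352099*(-1/280189) = 352099/280189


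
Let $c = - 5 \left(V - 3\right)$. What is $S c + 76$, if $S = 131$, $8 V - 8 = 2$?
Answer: $\frac{4889}{4} \approx 1222.3$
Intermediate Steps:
$V = \frac{5}{4}$ ($V = 1 + \frac{1}{8} \cdot 2 = 1 + \frac{1}{4} = \frac{5}{4} \approx 1.25$)
$c = \frac{35}{4}$ ($c = - 5 \left(\frac{5}{4} - 3\right) = \left(-5\right) \left(- \frac{7}{4}\right) = \frac{35}{4} \approx 8.75$)
$S c + 76 = 131 \cdot \frac{35}{4} + 76 = \frac{4585}{4} + 76 = \frac{4889}{4}$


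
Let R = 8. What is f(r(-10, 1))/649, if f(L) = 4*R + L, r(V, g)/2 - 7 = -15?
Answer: 16/649 ≈ 0.024653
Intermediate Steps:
r(V, g) = -16 (r(V, g) = 14 + 2*(-15) = 14 - 30 = -16)
f(L) = 32 + L (f(L) = 4*8 + L = 32 + L)
f(r(-10, 1))/649 = (32 - 16)/649 = 16*(1/649) = 16/649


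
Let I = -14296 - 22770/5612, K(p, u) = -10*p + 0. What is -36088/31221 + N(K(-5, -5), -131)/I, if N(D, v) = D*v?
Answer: -38010676316/54468375147 ≈ -0.69785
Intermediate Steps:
K(p, u) = -10*p
I = -1744607/122 (I = -14296 - 22770/5612 = -14296 - 1*495/122 = -14296 - 495/122 = -1744607/122 ≈ -14300.)
-36088/31221 + N(K(-5, -5), -131)/I = -36088/31221 + (-10*(-5)*(-131))/(-1744607/122) = -36088*1/31221 + (50*(-131))*(-122/1744607) = -36088/31221 - 6550*(-122/1744607) = -36088/31221 + 799100/1744607 = -38010676316/54468375147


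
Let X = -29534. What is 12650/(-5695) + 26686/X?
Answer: -52558187/16819613 ≈ -3.1248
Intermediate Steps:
12650/(-5695) + 26686/X = 12650/(-5695) + 26686/(-29534) = 12650*(-1/5695) + 26686*(-1/29534) = -2530/1139 - 13343/14767 = -52558187/16819613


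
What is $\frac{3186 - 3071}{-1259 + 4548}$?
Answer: $\frac{5}{143} \approx 0.034965$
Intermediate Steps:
$\frac{3186 - 3071}{-1259 + 4548} = \frac{115}{3289} = 115 \cdot \frac{1}{3289} = \frac{5}{143}$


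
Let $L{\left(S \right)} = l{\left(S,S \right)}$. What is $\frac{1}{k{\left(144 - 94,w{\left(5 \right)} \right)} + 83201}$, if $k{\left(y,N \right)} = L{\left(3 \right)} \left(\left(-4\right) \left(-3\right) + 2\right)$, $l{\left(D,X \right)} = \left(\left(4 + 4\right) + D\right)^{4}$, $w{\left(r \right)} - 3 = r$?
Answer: $\frac{1}{288175} \approx 3.4701 \cdot 10^{-6}$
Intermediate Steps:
$w{\left(r \right)} = 3 + r$
$l{\left(D,X \right)} = \left(8 + D\right)^{4}$
$L{\left(S \right)} = \left(8 + S\right)^{4}$
$k{\left(y,N \right)} = 204974$ ($k{\left(y,N \right)} = \left(8 + 3\right)^{4} \left(\left(-4\right) \left(-3\right) + 2\right) = 11^{4} \left(12 + 2\right) = 14641 \cdot 14 = 204974$)
$\frac{1}{k{\left(144 - 94,w{\left(5 \right)} \right)} + 83201} = \frac{1}{204974 + 83201} = \frac{1}{288175}$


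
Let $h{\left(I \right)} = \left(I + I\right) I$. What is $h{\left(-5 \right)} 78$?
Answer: $3900$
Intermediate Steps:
$h{\left(I \right)} = 2 I^{2}$ ($h{\left(I \right)} = 2 I I = 2 I^{2}$)
$h{\left(-5 \right)} 78 = 2 \left(-5\right)^{2} \cdot 78 = 2 \cdot 25 \cdot 78 = 50 \cdot 78 = 3900$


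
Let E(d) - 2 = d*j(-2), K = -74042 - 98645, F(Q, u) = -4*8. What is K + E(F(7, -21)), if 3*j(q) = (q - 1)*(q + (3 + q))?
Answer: -172717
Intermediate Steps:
F(Q, u) = -32
j(q) = (-1 + q)*(3 + 2*q)/3 (j(q) = ((q - 1)*(q + (3 + q)))/3 = ((-1 + q)*(3 + 2*q))/3 = (-1 + q)*(3 + 2*q)/3)
K = -172687
E(d) = 2 + d (E(d) = 2 + d*(-1 + (⅓)*(-2) + (⅔)*(-2)²) = 2 + d*(-1 - ⅔ + (⅔)*4) = 2 + d*(-1 - ⅔ + 8/3) = 2 + d*1 = 2 + d)
K + E(F(7, -21)) = -172687 + (2 - 32) = -172687 - 30 = -172717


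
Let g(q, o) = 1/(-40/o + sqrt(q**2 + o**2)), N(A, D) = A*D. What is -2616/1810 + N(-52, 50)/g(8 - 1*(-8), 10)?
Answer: 9410692/905 - 5200*sqrt(89) ≈ -38658.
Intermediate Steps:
g(q, o) = 1/(sqrt(o**2 + q**2) - 40/o) (g(q, o) = 1/(-40/o + sqrt(o**2 + q**2)) = 1/(sqrt(o**2 + q**2) - 40/o))
-2616/1810 + N(-52, 50)/g(8 - 1*(-8), 10) = -2616/1810 + (-52*50)/((10/(-40 + 10*sqrt(10**2 + (8 - 1*(-8))**2)))) = -2616*1/1810 - (-10400 + 2600*sqrt(100 + (8 + 8)**2)) = -1308/905 - (-10400 + 2600*sqrt(100 + 16**2)) = -1308/905 - (-10400 + 2600*sqrt(100 + 256)) = -1308/905 - (-10400 + 5200*sqrt(89)) = -1308/905 - 2600*(-4 + 2*sqrt(89)) = -1308/905 + (10400 - 5200*sqrt(89)) = 9410692/905 - 5200*sqrt(89)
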